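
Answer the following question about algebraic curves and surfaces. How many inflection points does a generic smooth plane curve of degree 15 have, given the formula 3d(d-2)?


For a general smooth plane curve C of degree d, the inflection points are
the intersection of C with its Hessian curve, which has degree 3(d-2).
By Bezout, the total intersection number is d * 3(d-2) = 15 * 39 = 585.
For a general curve every flex is ordinary, so each contributes
multiplicity 1 to C·Hess(C), and the number of distinct inflection
points is 3d(d-2).
Inflection points = 3*15*(15-2) = 3*15*13 = 585

585


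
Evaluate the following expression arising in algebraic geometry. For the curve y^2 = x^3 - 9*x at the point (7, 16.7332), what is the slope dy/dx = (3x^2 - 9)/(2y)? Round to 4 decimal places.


Using implicit differentiation of y^2 = x^3 - 9*x:
2y * dy/dx = 3x^2 - 9
dy/dx = (3x^2 - 9)/(2y)
Numerator: 3*7^2 - 9 = 138
Denominator: 2*16.7332 = 33.4664
dy/dx = 138/33.4664 = 4.1235

4.1235


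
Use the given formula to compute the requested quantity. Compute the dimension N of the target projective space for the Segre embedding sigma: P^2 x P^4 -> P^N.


The Segre embedding maps P^m x P^n into P^N via
all products of coordinates from each factor.
N = (m+1)(n+1) - 1
N = (2+1)(4+1) - 1
N = 3*5 - 1
N = 15 - 1 = 14

14


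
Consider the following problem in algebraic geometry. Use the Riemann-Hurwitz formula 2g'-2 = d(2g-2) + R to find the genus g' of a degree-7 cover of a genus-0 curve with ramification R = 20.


Riemann-Hurwitz formula: 2g' - 2 = d(2g - 2) + R
Given: d = 7, g = 0, R = 20
2g' - 2 = 7*(2*0 - 2) + 20
2g' - 2 = 7*(-2) + 20
2g' - 2 = -14 + 20 = 6
2g' = 8
g' = 4

4


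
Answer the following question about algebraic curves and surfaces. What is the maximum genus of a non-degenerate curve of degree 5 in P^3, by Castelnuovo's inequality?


Castelnuovo's bound: write d - 1 = m(r-1) + epsilon with 0 <= epsilon < r-1.
d - 1 = 5 - 1 = 4
r - 1 = 3 - 1 = 2
4 = 2*2 + 0, so m = 2, epsilon = 0
pi(d, r) = m(m-1)(r-1)/2 + m*epsilon
= 2*1*2/2 + 2*0
= 4/2 + 0
= 2 + 0 = 2

2


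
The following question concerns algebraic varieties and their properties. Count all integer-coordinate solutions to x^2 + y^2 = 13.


Systematically check integer values of x where x^2 <= 13.
For each valid x, check if 13 - x^2 is a perfect square.
x=2: 13 - 4 = 9, sqrt = 3 (valid)
x=3: 13 - 9 = 4, sqrt = 2 (valid)
Total integer solutions found: 8

8


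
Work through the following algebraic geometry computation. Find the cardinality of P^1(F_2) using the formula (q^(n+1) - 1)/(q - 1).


P^1(F_2) has (q^(n+1) - 1)/(q - 1) points.
= 2^1 + 2^0
= 2 + 1
= 3

3


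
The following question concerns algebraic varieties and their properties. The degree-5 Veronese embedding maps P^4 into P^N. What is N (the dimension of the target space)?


The Veronese embedding v_d: P^n -> P^N maps each point to all
degree-d monomials in n+1 homogeneous coordinates.
N = C(n+d, d) - 1
N = C(4+5, 5) - 1
N = C(9, 5) - 1
C(9, 5) = 126
N = 126 - 1 = 125

125


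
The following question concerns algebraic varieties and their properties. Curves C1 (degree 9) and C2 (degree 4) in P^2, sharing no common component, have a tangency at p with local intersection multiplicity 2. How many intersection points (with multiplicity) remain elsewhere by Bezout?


By Bezout's theorem, the total intersection number is d1 * d2.
Total = 9 * 4 = 36
Intersection multiplicity at p = 2
Remaining intersections = 36 - 2 = 34

34


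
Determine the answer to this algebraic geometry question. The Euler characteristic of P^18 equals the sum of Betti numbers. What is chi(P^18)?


The complex projective space P^18 has one cell in each even real dimension 0, 2, ..., 36.
The cohomology groups are H^{2k}(P^18) = Z for k = 0,...,18, and 0 otherwise.
Euler characteristic = sum of Betti numbers = 1 per even-dimensional cohomology group.
chi(P^18) = 18 + 1 = 19

19


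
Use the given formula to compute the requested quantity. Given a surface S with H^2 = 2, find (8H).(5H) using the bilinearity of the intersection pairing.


Using bilinearity of the intersection pairing on a surface S:
(aH).(bH) = ab * (H.H)
We have H^2 = 2.
D.E = (8H).(5H) = 8*5*2
= 40*2
= 80

80


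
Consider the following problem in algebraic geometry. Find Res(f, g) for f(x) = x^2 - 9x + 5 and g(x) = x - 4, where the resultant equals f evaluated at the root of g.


For Res(f, x - c), we evaluate f at x = c.
f(4) = 4^2 - 9*4 + 5
= 16 - 36 + 5
= -20 + 5 = -15
Res(f, g) = -15

-15


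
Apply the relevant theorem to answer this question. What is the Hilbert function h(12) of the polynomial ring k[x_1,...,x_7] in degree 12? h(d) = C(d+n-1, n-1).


The Hilbert function for the polynomial ring in 7 variables is:
h(d) = C(d+n-1, n-1)
h(12) = C(12+7-1, 7-1) = C(18, 6)
= 18! / (6! * 12!)
= 18564

18564


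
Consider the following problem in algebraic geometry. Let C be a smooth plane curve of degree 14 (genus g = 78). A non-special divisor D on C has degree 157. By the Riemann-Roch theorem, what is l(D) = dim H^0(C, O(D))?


First, compute the genus of a smooth plane curve of degree 14:
g = (d-1)(d-2)/2 = (14-1)(14-2)/2 = 78
For a non-special divisor D (i.e., h^1(D) = 0), Riemann-Roch gives:
l(D) = deg(D) - g + 1
Since deg(D) = 157 >= 2g - 1 = 155, D is non-special.
l(D) = 157 - 78 + 1 = 80

80


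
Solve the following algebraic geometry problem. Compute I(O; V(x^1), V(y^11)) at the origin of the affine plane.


The intersection multiplicity of V(x^a) and V(y^b) at the origin is:
I(O; V(x^1), V(y^11)) = dim_k(k[x,y]/(x^1, y^11))
A basis for k[x,y]/(x^1, y^11) is the set of monomials x^i * y^j
where 0 <= i < 1 and 0 <= j < 11.
The number of such monomials is 1 * 11 = 11

11


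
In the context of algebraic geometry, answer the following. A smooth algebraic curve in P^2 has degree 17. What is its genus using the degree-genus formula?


Using the genus formula for smooth plane curves:
g = (d-1)(d-2)/2
g = (17-1)(17-2)/2
g = 16*15/2
g = 240/2 = 120

120


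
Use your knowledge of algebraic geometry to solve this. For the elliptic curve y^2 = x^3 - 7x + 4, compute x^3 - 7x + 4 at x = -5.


Compute x^3 - 7x + 4 at x = -5:
x^3 = (-5)^3 = -125
(-7)*x = (-7)*(-5) = 35
Sum: -125 + 35 + 4 = -86

-86


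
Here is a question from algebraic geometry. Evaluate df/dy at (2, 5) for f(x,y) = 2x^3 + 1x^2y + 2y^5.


df/dy = 1*x^2 + 5*2*y^4
At (2,5): 1*2^2 + 5*2*5^4
= 4 + 6250
= 6254

6254


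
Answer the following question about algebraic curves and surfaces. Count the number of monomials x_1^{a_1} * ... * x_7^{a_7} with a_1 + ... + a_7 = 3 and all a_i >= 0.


The number of degree-3 monomials in 7 variables is C(d+n-1, n-1).
= C(3+7-1, 7-1) = C(9, 6)
= 84

84


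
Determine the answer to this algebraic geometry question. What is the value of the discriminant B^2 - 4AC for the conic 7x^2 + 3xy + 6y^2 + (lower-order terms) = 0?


The discriminant of a conic Ax^2 + Bxy + Cy^2 + ... = 0 is B^2 - 4AC.
B^2 = 3^2 = 9
4AC = 4*7*6 = 168
Discriminant = 9 - 168 = -159

-159


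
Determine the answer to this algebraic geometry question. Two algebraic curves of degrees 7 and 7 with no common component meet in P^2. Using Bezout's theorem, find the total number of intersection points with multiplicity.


Bezout's theorem states the intersection count equals the product of degrees.
Intersection count = 7 * 7 = 49

49


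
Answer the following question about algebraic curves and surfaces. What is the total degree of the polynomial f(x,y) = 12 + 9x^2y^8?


Examine each term for its total degree (sum of exponents).
  Term '12' has total degree 0+0 = 0.
  Term '9x^2y^8' has total degree 2+8 = 10.
The maximum total degree among all terms is 10.

10


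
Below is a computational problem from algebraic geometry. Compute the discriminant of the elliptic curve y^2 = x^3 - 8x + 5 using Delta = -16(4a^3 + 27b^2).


Compute each component:
4a^3 = 4*(-8)^3 = 4*(-512) = -2048
27b^2 = 27*5^2 = 27*25 = 675
4a^3 + 27b^2 = -2048 + 675 = -1373
Delta = -16*(-1373) = 21968

21968


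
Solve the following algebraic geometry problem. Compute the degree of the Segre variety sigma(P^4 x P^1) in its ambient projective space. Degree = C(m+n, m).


The degree of the Segre variety P^4 x P^1 is C(m+n, m).
= C(5, 4)
= 5

5


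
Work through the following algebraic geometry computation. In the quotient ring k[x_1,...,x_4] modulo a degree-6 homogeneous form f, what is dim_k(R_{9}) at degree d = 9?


For R = k[x_1,...,x_n]/(f) with f homogeneous of degree e:
The Hilbert series is (1 - t^e)/(1 - t)^n.
So h(d) = C(d+n-1, n-1) - C(d-e+n-1, n-1) for d >= e.
With n=4, e=6, d=9:
C(9+4-1, 4-1) = C(12, 3) = 220
C(9-6+4-1, 4-1) = C(6, 3) = 20
h(9) = 220 - 20 = 200

200


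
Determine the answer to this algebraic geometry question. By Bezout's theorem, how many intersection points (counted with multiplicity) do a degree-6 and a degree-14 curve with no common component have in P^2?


Bezout's theorem states the intersection count equals the product of degrees.
Intersection count = 6 * 14 = 84

84


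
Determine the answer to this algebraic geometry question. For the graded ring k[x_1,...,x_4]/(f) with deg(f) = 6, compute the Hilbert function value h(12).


For R = k[x_1,...,x_n]/(f) with f homogeneous of degree e:
The Hilbert series is (1 - t^e)/(1 - t)^n.
So h(d) = C(d+n-1, n-1) - C(d-e+n-1, n-1) for d >= e.
With n=4, e=6, d=12:
C(12+4-1, 4-1) = C(15, 3) = 455
C(12-6+4-1, 4-1) = C(9, 3) = 84
h(12) = 455 - 84 = 371

371


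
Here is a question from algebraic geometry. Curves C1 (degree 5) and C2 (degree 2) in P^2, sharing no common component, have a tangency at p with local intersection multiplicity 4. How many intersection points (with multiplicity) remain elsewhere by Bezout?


By Bezout's theorem, the total intersection number is d1 * d2.
Total = 5 * 2 = 10
Intersection multiplicity at p = 4
Remaining intersections = 10 - 4 = 6

6


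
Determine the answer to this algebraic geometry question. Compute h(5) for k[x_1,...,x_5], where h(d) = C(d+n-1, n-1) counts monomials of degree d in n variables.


The Hilbert function for the polynomial ring in 5 variables is:
h(d) = C(d+n-1, n-1)
h(5) = C(5+5-1, 5-1) = C(9, 4)
= 9! / (4! * 5!)
= 126

126


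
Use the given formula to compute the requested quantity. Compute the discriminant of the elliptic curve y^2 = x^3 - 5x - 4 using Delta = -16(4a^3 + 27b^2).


Compute each component:
4a^3 = 4*(-5)^3 = 4*(-125) = -500
27b^2 = 27*(-4)^2 = 27*16 = 432
4a^3 + 27b^2 = -500 + 432 = -68
Delta = -16*(-68) = 1088

1088


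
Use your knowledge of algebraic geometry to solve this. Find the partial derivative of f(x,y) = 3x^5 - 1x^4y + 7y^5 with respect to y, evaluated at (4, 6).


df/dy = (-1)*x^4 + 5*7*y^4
At (4,6): (-1)*4^4 + 5*7*6^4
= -256 + 45360
= 45104

45104


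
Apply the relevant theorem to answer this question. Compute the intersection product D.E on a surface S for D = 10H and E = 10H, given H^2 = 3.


Using bilinearity of the intersection pairing on a surface S:
(aH).(bH) = ab * (H.H)
We have H^2 = 3.
D.E = (10H).(10H) = 10*10*3
= 100*3
= 300

300


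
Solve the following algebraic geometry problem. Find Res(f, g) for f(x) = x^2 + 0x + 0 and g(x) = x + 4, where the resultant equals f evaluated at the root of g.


For Res(f, x - c), we evaluate f at x = c.
f(-4) = (-4)^2 + 0*(-4) + 0
= 16 + 0 + 0
= 16 + 0 = 16
Res(f, g) = 16

16


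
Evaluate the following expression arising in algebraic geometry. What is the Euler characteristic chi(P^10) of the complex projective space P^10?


The complex projective space P^10 has one cell in each even real dimension 0, 2, ..., 20.
The cohomology groups are H^{2k}(P^10) = Z for k = 0,...,10, and 0 otherwise.
Euler characteristic = sum of Betti numbers = 1 per even-dimensional cohomology group.
chi(P^10) = 10 + 1 = 11

11


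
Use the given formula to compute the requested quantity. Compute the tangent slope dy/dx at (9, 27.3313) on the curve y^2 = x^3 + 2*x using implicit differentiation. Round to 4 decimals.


Using implicit differentiation of y^2 = x^3 + 2*x:
2y * dy/dx = 3x^2 + 2
dy/dx = (3x^2 + 2)/(2y)
Numerator: 3*9^2 + 2 = 245
Denominator: 2*27.3313 = 54.6626
dy/dx = 245/54.6626 = 4.4820

4.4820


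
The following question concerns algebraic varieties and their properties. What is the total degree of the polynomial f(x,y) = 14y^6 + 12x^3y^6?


Examine each term for its total degree (sum of exponents).
  Term '14y^6' has total degree 0+6 = 6.
  Term '12x^3y^6' has total degree 3+6 = 9.
The maximum total degree among all terms is 9.

9


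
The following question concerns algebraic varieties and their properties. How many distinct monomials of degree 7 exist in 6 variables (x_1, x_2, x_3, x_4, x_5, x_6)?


The number of degree-7 monomials in 6 variables is C(d+n-1, n-1).
= C(7+6-1, 6-1) = C(12, 5)
= 792

792


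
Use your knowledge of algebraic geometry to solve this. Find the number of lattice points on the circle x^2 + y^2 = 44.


Systematically check integer values of x where x^2 <= 44.
For each valid x, check if 44 - x^2 is a perfect square.
Total integer solutions found: 0

0


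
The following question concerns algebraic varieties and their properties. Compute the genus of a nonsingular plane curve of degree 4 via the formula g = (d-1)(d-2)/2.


Using the genus formula for smooth plane curves:
g = (d-1)(d-2)/2
g = (4-1)(4-2)/2
g = 3*2/2
g = 6/2 = 3

3


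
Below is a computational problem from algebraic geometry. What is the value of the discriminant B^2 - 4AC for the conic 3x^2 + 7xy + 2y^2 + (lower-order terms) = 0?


The discriminant of a conic Ax^2 + Bxy + Cy^2 + ... = 0 is B^2 - 4AC.
B^2 = 7^2 = 49
4AC = 4*3*2 = 24
Discriminant = 49 - 24 = 25

25


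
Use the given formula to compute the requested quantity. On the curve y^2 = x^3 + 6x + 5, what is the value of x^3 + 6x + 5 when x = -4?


Compute x^3 + 6x + 5 at x = -4:
x^3 = (-4)^3 = -64
6*x = 6*(-4) = -24
Sum: -64 - 24 + 5 = -83

-83


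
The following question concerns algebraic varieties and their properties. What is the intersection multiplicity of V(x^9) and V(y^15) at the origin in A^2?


The intersection multiplicity of V(x^a) and V(y^b) at the origin is:
I(O; V(x^9), V(y^15)) = dim_k(k[x,y]/(x^9, y^15))
A basis for k[x,y]/(x^9, y^15) is the set of monomials x^i * y^j
where 0 <= i < 9 and 0 <= j < 15.
The number of such monomials is 9 * 15 = 135

135


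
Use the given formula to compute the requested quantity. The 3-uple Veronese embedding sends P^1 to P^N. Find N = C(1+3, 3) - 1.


The Veronese embedding v_d: P^n -> P^N maps each point to all
degree-d monomials in n+1 homogeneous coordinates.
N = C(n+d, d) - 1
N = C(1+3, 3) - 1
N = C(4, 3) - 1
C(4, 3) = 4
N = 4 - 1 = 3

3


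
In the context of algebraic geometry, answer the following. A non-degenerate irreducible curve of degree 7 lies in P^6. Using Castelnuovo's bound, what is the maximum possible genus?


Castelnuovo's bound: write d - 1 = m(r-1) + epsilon with 0 <= epsilon < r-1.
d - 1 = 7 - 1 = 6
r - 1 = 6 - 1 = 5
6 = 1*5 + 1, so m = 1, epsilon = 1
pi(d, r) = m(m-1)(r-1)/2 + m*epsilon
= 1*0*5/2 + 1*1
= 0/2 + 1
= 0 + 1 = 1

1


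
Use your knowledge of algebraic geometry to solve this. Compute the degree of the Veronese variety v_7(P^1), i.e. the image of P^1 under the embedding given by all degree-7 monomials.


The Veronese variety v_7(P^1) has degree d^r.
d^r = 7^1 = 7

7


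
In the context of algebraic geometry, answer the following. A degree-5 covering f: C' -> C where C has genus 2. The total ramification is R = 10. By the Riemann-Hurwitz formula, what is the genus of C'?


Riemann-Hurwitz formula: 2g' - 2 = d(2g - 2) + R
Given: d = 5, g = 2, R = 10
2g' - 2 = 5*(2*2 - 2) + 10
2g' - 2 = 5*2 + 10
2g' - 2 = 10 + 10 = 20
2g' = 22
g' = 11

11


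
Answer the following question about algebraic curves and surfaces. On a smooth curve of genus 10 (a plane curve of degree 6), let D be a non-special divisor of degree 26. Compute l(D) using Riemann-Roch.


First, compute the genus of a smooth plane curve of degree 6:
g = (d-1)(d-2)/2 = (6-1)(6-2)/2 = 10
For a non-special divisor D (i.e., h^1(D) = 0), Riemann-Roch gives:
l(D) = deg(D) - g + 1
Since deg(D) = 26 >= 2g - 1 = 19, D is non-special.
l(D) = 26 - 10 + 1 = 17

17


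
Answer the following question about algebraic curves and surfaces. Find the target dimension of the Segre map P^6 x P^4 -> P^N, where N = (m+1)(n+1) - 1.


The Segre embedding maps P^m x P^n into P^N via
all products of coordinates from each factor.
N = (m+1)(n+1) - 1
N = (6+1)(4+1) - 1
N = 7*5 - 1
N = 35 - 1 = 34

34


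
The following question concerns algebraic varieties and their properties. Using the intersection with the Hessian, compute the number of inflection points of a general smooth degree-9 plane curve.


For a general smooth plane curve C of degree d, the inflection points are
the intersection of C with its Hessian curve, which has degree 3(d-2).
By Bezout, the total intersection number is d * 3(d-2) = 9 * 21 = 189.
For a general curve every flex is ordinary, so each contributes
multiplicity 1 to C·Hess(C), and the number of distinct inflection
points is 3d(d-2).
Inflection points = 3*9*(9-2) = 3*9*7 = 189

189


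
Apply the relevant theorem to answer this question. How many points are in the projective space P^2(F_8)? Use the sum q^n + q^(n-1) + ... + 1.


P^2(F_8) has (q^(n+1) - 1)/(q - 1) points.
= 8^2 + 8^1 + 8^0
= 64 + 8 + 1
= 73

73


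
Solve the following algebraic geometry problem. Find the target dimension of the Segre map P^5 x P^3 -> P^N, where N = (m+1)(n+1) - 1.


The Segre embedding maps P^m x P^n into P^N via
all products of coordinates from each factor.
N = (m+1)(n+1) - 1
N = (5+1)(3+1) - 1
N = 6*4 - 1
N = 24 - 1 = 23

23


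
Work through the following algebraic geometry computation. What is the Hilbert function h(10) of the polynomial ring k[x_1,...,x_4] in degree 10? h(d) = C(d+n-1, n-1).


The Hilbert function for the polynomial ring in 4 variables is:
h(d) = C(d+n-1, n-1)
h(10) = C(10+4-1, 4-1) = C(13, 3)
= 13! / (3! * 10!)
= 286

286


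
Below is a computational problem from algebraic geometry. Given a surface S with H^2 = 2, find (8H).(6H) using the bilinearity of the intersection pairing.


Using bilinearity of the intersection pairing on a surface S:
(aH).(bH) = ab * (H.H)
We have H^2 = 2.
D.E = (8H).(6H) = 8*6*2
= 48*2
= 96

96


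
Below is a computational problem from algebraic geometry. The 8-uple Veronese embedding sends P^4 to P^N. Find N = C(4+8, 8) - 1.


The Veronese embedding v_d: P^n -> P^N maps each point to all
degree-d monomials in n+1 homogeneous coordinates.
N = C(n+d, d) - 1
N = C(4+8, 8) - 1
N = C(12, 8) - 1
C(12, 8) = 495
N = 495 - 1 = 494

494


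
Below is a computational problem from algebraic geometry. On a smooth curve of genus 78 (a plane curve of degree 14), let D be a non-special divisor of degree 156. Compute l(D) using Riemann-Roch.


First, compute the genus of a smooth plane curve of degree 14:
g = (d-1)(d-2)/2 = (14-1)(14-2)/2 = 78
For a non-special divisor D (i.e., h^1(D) = 0), Riemann-Roch gives:
l(D) = deg(D) - g + 1
Since deg(D) = 156 >= 2g - 1 = 155, D is non-special.
l(D) = 156 - 78 + 1 = 79

79


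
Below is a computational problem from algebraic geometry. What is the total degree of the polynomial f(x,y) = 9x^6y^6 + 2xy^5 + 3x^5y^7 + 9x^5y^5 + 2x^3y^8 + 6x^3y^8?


Examine each term for its total degree (sum of exponents).
  Term '9x^6y^6' has total degree 6+6 = 12.
  Term '2xy^5' has total degree 1+5 = 6.
  Term '3x^5y^7' has total degree 5+7 = 12.
  Term '9x^5y^5' has total degree 5+5 = 10.
  Term '2x^3y^8' has total degree 3+8 = 11.
  Term '6x^3y^8' has total degree 3+8 = 11.
The maximum total degree among all terms is 12.

12


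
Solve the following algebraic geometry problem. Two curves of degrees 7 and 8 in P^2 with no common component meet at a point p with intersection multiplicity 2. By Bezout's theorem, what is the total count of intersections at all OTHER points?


By Bezout's theorem, the total intersection number is d1 * d2.
Total = 7 * 8 = 56
Intersection multiplicity at p = 2
Remaining intersections = 56 - 2 = 54

54


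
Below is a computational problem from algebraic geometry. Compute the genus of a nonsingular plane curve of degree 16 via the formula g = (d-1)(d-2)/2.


Using the genus formula for smooth plane curves:
g = (d-1)(d-2)/2
g = (16-1)(16-2)/2
g = 15*14/2
g = 210/2 = 105

105


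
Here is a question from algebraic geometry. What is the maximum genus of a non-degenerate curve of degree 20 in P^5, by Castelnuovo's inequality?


Castelnuovo's bound: write d - 1 = m(r-1) + epsilon with 0 <= epsilon < r-1.
d - 1 = 20 - 1 = 19
r - 1 = 5 - 1 = 4
19 = 4*4 + 3, so m = 4, epsilon = 3
pi(d, r) = m(m-1)(r-1)/2 + m*epsilon
= 4*3*4/2 + 4*3
= 48/2 + 12
= 24 + 12 = 36

36


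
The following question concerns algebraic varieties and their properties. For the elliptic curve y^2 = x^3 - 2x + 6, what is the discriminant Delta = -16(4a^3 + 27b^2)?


Compute each component:
4a^3 = 4*(-2)^3 = 4*(-8) = -32
27b^2 = 27*6^2 = 27*36 = 972
4a^3 + 27b^2 = -32 + 972 = 940
Delta = -16*940 = -15040

-15040


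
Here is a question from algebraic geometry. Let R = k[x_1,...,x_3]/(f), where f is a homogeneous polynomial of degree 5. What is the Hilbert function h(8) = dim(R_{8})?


For R = k[x_1,...,x_n]/(f) with f homogeneous of degree e:
The Hilbert series is (1 - t^e)/(1 - t)^n.
So h(d) = C(d+n-1, n-1) - C(d-e+n-1, n-1) for d >= e.
With n=3, e=5, d=8:
C(8+3-1, 3-1) = C(10, 2) = 45
C(8-5+3-1, 3-1) = C(5, 2) = 10
h(8) = 45 - 10 = 35

35


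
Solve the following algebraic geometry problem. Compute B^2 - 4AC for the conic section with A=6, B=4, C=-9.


The discriminant of a conic Ax^2 + Bxy + Cy^2 + ... = 0 is B^2 - 4AC.
B^2 = 4^2 = 16
4AC = 4*6*(-9) = -216
Discriminant = 16 + 216 = 232

232


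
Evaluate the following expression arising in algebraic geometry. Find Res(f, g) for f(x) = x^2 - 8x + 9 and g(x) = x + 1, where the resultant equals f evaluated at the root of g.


For Res(f, x - c), we evaluate f at x = c.
f(-1) = (-1)^2 - 8*(-1) + 9
= 1 + 8 + 9
= 9 + 9 = 18
Res(f, g) = 18

18


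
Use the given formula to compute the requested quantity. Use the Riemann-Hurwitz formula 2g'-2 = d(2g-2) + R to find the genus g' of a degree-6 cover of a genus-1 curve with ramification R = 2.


Riemann-Hurwitz formula: 2g' - 2 = d(2g - 2) + R
Given: d = 6, g = 1, R = 2
2g' - 2 = 6*(2*1 - 2) + 2
2g' - 2 = 6*0 + 2
2g' - 2 = 0 + 2 = 2
2g' = 4
g' = 2

2


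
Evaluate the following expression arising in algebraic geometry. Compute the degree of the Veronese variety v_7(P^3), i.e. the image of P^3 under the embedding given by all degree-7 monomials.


The Veronese variety v_7(P^3) has degree d^r.
d^r = 7^3 = 343

343


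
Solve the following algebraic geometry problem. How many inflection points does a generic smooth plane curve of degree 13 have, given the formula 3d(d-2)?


For a general smooth plane curve C of degree d, the inflection points are
the intersection of C with its Hessian curve, which has degree 3(d-2).
By Bezout, the total intersection number is d * 3(d-2) = 13 * 33 = 429.
For a general curve every flex is ordinary, so each contributes
multiplicity 1 to C·Hess(C), and the number of distinct inflection
points is 3d(d-2).
Inflection points = 3*13*(13-2) = 3*13*11 = 429

429


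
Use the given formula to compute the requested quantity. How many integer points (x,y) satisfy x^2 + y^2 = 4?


Systematically check integer values of x where x^2 <= 4.
For each valid x, check if 4 - x^2 is a perfect square.
x=0: 4 - 0 = 4, sqrt = 2 (valid)
x=2: 4 - 4 = 0, sqrt = 0 (valid)
Total integer solutions found: 4

4


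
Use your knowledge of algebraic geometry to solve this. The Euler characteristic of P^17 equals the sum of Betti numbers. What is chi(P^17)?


The complex projective space P^17 has one cell in each even real dimension 0, 2, ..., 34.
The cohomology groups are H^{2k}(P^17) = Z for k = 0,...,17, and 0 otherwise.
Euler characteristic = sum of Betti numbers = 1 per even-dimensional cohomology group.
chi(P^17) = 17 + 1 = 18

18


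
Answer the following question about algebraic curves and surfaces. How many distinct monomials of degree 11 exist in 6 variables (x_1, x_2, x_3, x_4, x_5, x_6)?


The number of degree-11 monomials in 6 variables is C(d+n-1, n-1).
= C(11+6-1, 6-1) = C(16, 5)
= 4368

4368


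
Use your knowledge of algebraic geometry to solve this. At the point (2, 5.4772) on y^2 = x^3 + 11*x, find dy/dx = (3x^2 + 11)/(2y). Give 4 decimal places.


Using implicit differentiation of y^2 = x^3 + 11*x:
2y * dy/dx = 3x^2 + 11
dy/dx = (3x^2 + 11)/(2y)
Numerator: 3*2^2 + 11 = 23
Denominator: 2*5.4772 = 10.9544
dy/dx = 23/10.9544 = 2.0996

2.0996


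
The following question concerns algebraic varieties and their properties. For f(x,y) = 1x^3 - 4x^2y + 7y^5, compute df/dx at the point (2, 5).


df/dx = 3*1*x^2 + 2*(-4)*x^1*y
At (2,5): 3*1*2^2 + 2*(-4)*2^1*5
= 12 - 80
= -68

-68


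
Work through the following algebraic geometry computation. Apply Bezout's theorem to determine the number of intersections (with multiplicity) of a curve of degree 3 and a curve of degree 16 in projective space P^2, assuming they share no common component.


Bezout's theorem states the intersection count equals the product of degrees.
Intersection count = 3 * 16 = 48

48


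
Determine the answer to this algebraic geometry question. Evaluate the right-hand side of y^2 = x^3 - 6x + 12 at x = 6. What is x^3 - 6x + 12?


Compute x^3 - 6x + 12 at x = 6:
x^3 = 6^3 = 216
(-6)*x = (-6)*6 = -36
Sum: 216 - 36 + 12 = 192

192


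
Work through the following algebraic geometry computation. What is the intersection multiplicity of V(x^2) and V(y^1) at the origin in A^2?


The intersection multiplicity of V(x^a) and V(y^b) at the origin is:
I(O; V(x^2), V(y^1)) = dim_k(k[x,y]/(x^2, y^1))
A basis for k[x,y]/(x^2, y^1) is the set of monomials x^i * y^j
where 0 <= i < 2 and 0 <= j < 1.
The number of such monomials is 2 * 1 = 2

2


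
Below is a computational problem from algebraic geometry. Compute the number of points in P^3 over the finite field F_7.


P^3(F_7) has (q^(n+1) - 1)/(q - 1) points.
= 7^3 + 7^2 + 7^1 + 7^0
= 343 + 49 + 7 + 1
= 400

400


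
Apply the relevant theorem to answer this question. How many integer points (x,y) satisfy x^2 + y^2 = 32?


Systematically check integer values of x where x^2 <= 32.
For each valid x, check if 32 - x^2 is a perfect square.
x=4: 32 - 16 = 16, sqrt = 4 (valid)
Total integer solutions found: 4

4


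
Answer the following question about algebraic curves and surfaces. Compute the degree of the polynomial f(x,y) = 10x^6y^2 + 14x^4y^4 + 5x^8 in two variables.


Examine each term for its total degree (sum of exponents).
  Term '10x^6y^2' has total degree 6+2 = 8.
  Term '14x^4y^4' has total degree 4+4 = 8.
  Term '5x^8' has total degree 8+0 = 8.
The maximum total degree among all terms is 8.

8


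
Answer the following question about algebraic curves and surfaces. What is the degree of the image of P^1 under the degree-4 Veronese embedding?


The Veronese variety v_4(P^1) has degree d^r.
d^r = 4^1 = 4

4


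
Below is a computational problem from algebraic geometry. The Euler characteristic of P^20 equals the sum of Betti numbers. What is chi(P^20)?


The complex projective space P^20 has one cell in each even real dimension 0, 2, ..., 40.
The cohomology groups are H^{2k}(P^20) = Z for k = 0,...,20, and 0 otherwise.
Euler characteristic = sum of Betti numbers = 1 per even-dimensional cohomology group.
chi(P^20) = 20 + 1 = 21

21


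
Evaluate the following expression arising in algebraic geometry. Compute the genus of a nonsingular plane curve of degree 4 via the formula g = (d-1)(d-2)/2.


Using the genus formula for smooth plane curves:
g = (d-1)(d-2)/2
g = (4-1)(4-2)/2
g = 3*2/2
g = 6/2 = 3

3


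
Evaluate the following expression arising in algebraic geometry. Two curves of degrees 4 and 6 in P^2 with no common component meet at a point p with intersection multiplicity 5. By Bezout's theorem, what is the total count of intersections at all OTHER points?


By Bezout's theorem, the total intersection number is d1 * d2.
Total = 4 * 6 = 24
Intersection multiplicity at p = 5
Remaining intersections = 24 - 5 = 19

19


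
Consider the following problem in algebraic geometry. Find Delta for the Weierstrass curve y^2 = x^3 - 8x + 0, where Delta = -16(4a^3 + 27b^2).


Compute each component:
4a^3 = 4*(-8)^3 = 4*(-512) = -2048
27b^2 = 27*0^2 = 27*0 = 0
4a^3 + 27b^2 = -2048 + 0 = -2048
Delta = -16*(-2048) = 32768

32768


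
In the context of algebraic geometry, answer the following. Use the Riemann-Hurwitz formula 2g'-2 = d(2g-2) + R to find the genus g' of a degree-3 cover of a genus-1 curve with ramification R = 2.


Riemann-Hurwitz formula: 2g' - 2 = d(2g - 2) + R
Given: d = 3, g = 1, R = 2
2g' - 2 = 3*(2*1 - 2) + 2
2g' - 2 = 3*0 + 2
2g' - 2 = 0 + 2 = 2
2g' = 4
g' = 2

2


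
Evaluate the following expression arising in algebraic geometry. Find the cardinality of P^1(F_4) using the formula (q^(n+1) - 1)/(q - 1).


P^1(F_4) has (q^(n+1) - 1)/(q - 1) points.
= 4^1 + 4^0
= 4 + 1
= 5

5


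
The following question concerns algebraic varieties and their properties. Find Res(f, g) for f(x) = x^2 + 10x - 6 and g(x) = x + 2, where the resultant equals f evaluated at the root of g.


For Res(f, x - c), we evaluate f at x = c.
f(-2) = (-2)^2 + 10*(-2) - 6
= 4 - 20 - 6
= -16 - 6 = -22
Res(f, g) = -22

-22


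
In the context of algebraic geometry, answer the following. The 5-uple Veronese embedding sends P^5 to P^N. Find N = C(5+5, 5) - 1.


The Veronese embedding v_d: P^n -> P^N maps each point to all
degree-d monomials in n+1 homogeneous coordinates.
N = C(n+d, d) - 1
N = C(5+5, 5) - 1
N = C(10, 5) - 1
C(10, 5) = 252
N = 252 - 1 = 251

251


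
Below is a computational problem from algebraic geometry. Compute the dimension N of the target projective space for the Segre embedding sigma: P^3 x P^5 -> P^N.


The Segre embedding maps P^m x P^n into P^N via
all products of coordinates from each factor.
N = (m+1)(n+1) - 1
N = (3+1)(5+1) - 1
N = 4*6 - 1
N = 24 - 1 = 23

23


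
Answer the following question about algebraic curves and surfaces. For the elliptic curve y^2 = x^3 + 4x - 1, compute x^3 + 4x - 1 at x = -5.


Compute x^3 + 4x - 1 at x = -5:
x^3 = (-5)^3 = -125
4*x = 4*(-5) = -20
Sum: -125 - 20 - 1 = -146

-146


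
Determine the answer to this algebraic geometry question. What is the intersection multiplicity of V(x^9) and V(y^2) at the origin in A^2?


The intersection multiplicity of V(x^a) and V(y^b) at the origin is:
I(O; V(x^9), V(y^2)) = dim_k(k[x,y]/(x^9, y^2))
A basis for k[x,y]/(x^9, y^2) is the set of monomials x^i * y^j
where 0 <= i < 9 and 0 <= j < 2.
The number of such monomials is 9 * 2 = 18

18


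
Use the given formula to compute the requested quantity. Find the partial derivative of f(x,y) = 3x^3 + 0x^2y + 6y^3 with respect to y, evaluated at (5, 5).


df/dy = 0*x^2 + 3*6*y^2
At (5,5): 0*5^2 + 3*6*5^2
= 0 + 450
= 450

450


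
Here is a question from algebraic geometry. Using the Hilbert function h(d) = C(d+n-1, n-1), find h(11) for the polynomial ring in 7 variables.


The Hilbert function for the polynomial ring in 7 variables is:
h(d) = C(d+n-1, n-1)
h(11) = C(11+7-1, 7-1) = C(17, 6)
= 17! / (6! * 11!)
= 12376

12376


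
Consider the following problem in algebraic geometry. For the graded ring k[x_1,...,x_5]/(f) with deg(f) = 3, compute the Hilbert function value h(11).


For R = k[x_1,...,x_n]/(f) with f homogeneous of degree e:
The Hilbert series is (1 - t^e)/(1 - t)^n.
So h(d) = C(d+n-1, n-1) - C(d-e+n-1, n-1) for d >= e.
With n=5, e=3, d=11:
C(11+5-1, 5-1) = C(15, 4) = 1365
C(11-3+5-1, 5-1) = C(12, 4) = 495
h(11) = 1365 - 495 = 870

870


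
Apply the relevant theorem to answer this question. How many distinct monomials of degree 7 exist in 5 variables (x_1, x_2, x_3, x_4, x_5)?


The number of degree-7 monomials in 5 variables is C(d+n-1, n-1).
= C(7+5-1, 5-1) = C(11, 4)
= 330

330


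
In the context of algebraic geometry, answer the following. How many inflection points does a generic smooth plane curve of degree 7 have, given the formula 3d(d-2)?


For a general smooth plane curve C of degree d, the inflection points are
the intersection of C with its Hessian curve, which has degree 3(d-2).
By Bezout, the total intersection number is d * 3(d-2) = 7 * 15 = 105.
For a general curve every flex is ordinary, so each contributes
multiplicity 1 to C·Hess(C), and the number of distinct inflection
points is 3d(d-2).
Inflection points = 3*7*(7-2) = 3*7*5 = 105

105


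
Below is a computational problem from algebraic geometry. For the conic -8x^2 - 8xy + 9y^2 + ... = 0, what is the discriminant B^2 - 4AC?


The discriminant of a conic Ax^2 + Bxy + Cy^2 + ... = 0 is B^2 - 4AC.
B^2 = (-8)^2 = 64
4AC = 4*(-8)*9 = -288
Discriminant = 64 + 288 = 352

352


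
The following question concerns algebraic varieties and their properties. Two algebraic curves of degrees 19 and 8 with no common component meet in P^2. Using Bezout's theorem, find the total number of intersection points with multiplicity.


Bezout's theorem states the intersection count equals the product of degrees.
Intersection count = 19 * 8 = 152

152


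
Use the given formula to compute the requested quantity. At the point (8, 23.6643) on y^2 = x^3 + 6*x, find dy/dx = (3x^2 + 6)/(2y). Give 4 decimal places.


Using implicit differentiation of y^2 = x^3 + 6*x:
2y * dy/dx = 3x^2 + 6
dy/dx = (3x^2 + 6)/(2y)
Numerator: 3*8^2 + 6 = 198
Denominator: 2*23.6643 = 47.3286
dy/dx = 198/47.3286 = 4.1835

4.1835


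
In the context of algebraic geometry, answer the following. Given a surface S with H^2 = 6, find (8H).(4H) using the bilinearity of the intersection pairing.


Using bilinearity of the intersection pairing on a surface S:
(aH).(bH) = ab * (H.H)
We have H^2 = 6.
D.E = (8H).(4H) = 8*4*6
= 32*6
= 192

192


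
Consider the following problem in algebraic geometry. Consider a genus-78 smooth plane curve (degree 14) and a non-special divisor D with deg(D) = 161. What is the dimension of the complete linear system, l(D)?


First, compute the genus of a smooth plane curve of degree 14:
g = (d-1)(d-2)/2 = (14-1)(14-2)/2 = 78
For a non-special divisor D (i.e., h^1(D) = 0), Riemann-Roch gives:
l(D) = deg(D) - g + 1
Since deg(D) = 161 >= 2g - 1 = 155, D is non-special.
l(D) = 161 - 78 + 1 = 84

84


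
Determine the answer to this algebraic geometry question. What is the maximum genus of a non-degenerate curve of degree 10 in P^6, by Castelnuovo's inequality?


Castelnuovo's bound: write d - 1 = m(r-1) + epsilon with 0 <= epsilon < r-1.
d - 1 = 10 - 1 = 9
r - 1 = 6 - 1 = 5
9 = 1*5 + 4, so m = 1, epsilon = 4
pi(d, r) = m(m-1)(r-1)/2 + m*epsilon
= 1*0*5/2 + 1*4
= 0/2 + 4
= 0 + 4 = 4

4


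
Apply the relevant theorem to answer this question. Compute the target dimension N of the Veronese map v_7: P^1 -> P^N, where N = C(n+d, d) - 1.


The Veronese embedding v_d: P^n -> P^N maps each point to all
degree-d monomials in n+1 homogeneous coordinates.
N = C(n+d, d) - 1
N = C(1+7, 7) - 1
N = C(8, 7) - 1
C(8, 7) = 8
N = 8 - 1 = 7

7


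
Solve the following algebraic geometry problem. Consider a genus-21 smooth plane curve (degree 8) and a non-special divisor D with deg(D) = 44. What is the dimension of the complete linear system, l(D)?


First, compute the genus of a smooth plane curve of degree 8:
g = (d-1)(d-2)/2 = (8-1)(8-2)/2 = 21
For a non-special divisor D (i.e., h^1(D) = 0), Riemann-Roch gives:
l(D) = deg(D) - g + 1
Since deg(D) = 44 >= 2g - 1 = 41, D is non-special.
l(D) = 44 - 21 + 1 = 24

24


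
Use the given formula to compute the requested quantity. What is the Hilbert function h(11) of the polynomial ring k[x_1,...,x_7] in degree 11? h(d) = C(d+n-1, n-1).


The Hilbert function for the polynomial ring in 7 variables is:
h(d) = C(d+n-1, n-1)
h(11) = C(11+7-1, 7-1) = C(17, 6)
= 17! / (6! * 11!)
= 12376

12376


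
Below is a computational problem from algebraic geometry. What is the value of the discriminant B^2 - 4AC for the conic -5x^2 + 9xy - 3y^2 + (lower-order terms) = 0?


The discriminant of a conic Ax^2 + Bxy + Cy^2 + ... = 0 is B^2 - 4AC.
B^2 = 9^2 = 81
4AC = 4*(-5)*(-3) = 60
Discriminant = 81 - 60 = 21

21


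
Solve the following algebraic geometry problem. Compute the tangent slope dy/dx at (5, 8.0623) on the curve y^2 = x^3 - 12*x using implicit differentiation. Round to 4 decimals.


Using implicit differentiation of y^2 = x^3 - 12*x:
2y * dy/dx = 3x^2 - 12
dy/dx = (3x^2 - 12)/(2y)
Numerator: 3*5^2 - 12 = 63
Denominator: 2*8.0623 = 16.1246
dy/dx = 63/16.1246 = 3.9071

3.9071


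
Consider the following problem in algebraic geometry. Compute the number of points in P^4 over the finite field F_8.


P^4(F_8) has (q^(n+1) - 1)/(q - 1) points.
= 8^4 + 8^3 + 8^2 + 8^1 + 8^0
= 4096 + 512 + 64 + 8 + 1
= 4681

4681


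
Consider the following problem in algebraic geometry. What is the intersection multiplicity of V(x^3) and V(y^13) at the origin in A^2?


The intersection multiplicity of V(x^a) and V(y^b) at the origin is:
I(O; V(x^3), V(y^13)) = dim_k(k[x,y]/(x^3, y^13))
A basis for k[x,y]/(x^3, y^13) is the set of monomials x^i * y^j
where 0 <= i < 3 and 0 <= j < 13.
The number of such monomials is 3 * 13 = 39

39


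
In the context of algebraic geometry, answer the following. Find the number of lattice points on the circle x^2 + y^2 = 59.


Systematically check integer values of x where x^2 <= 59.
For each valid x, check if 59 - x^2 is a perfect square.
Total integer solutions found: 0

0


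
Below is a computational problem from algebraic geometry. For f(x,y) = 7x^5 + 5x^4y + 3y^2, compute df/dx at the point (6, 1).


df/dx = 5*7*x^4 + 4*5*x^3*y
At (6,1): 5*7*6^4 + 4*5*6^3*1
= 45360 + 4320
= 49680

49680


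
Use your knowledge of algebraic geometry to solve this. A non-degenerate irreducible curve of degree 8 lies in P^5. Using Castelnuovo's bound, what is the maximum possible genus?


Castelnuovo's bound: write d - 1 = m(r-1) + epsilon with 0 <= epsilon < r-1.
d - 1 = 8 - 1 = 7
r - 1 = 5 - 1 = 4
7 = 1*4 + 3, so m = 1, epsilon = 3
pi(d, r) = m(m-1)(r-1)/2 + m*epsilon
= 1*0*4/2 + 1*3
= 0/2 + 3
= 0 + 3 = 3

3


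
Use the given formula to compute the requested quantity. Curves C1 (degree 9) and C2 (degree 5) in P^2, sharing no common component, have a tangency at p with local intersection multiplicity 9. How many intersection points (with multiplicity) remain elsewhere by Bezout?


By Bezout's theorem, the total intersection number is d1 * d2.
Total = 9 * 5 = 45
Intersection multiplicity at p = 9
Remaining intersections = 45 - 9 = 36

36


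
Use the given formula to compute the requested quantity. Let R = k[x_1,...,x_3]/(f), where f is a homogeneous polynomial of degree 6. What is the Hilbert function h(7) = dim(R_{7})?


For R = k[x_1,...,x_n]/(f) with f homogeneous of degree e:
The Hilbert series is (1 - t^e)/(1 - t)^n.
So h(d) = C(d+n-1, n-1) - C(d-e+n-1, n-1) for d >= e.
With n=3, e=6, d=7:
C(7+3-1, 3-1) = C(9, 2) = 36
C(7-6+3-1, 3-1) = C(3, 2) = 3
h(7) = 36 - 3 = 33

33


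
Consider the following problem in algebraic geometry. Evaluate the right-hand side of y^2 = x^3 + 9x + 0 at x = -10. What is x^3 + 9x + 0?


Compute x^3 + 9x + 0 at x = -10:
x^3 = (-10)^3 = -1000
9*x = 9*(-10) = -90
Sum: -1000 - 90 + 0 = -1090

-1090


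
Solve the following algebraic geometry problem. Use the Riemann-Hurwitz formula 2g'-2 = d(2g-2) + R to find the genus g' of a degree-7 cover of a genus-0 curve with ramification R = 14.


Riemann-Hurwitz formula: 2g' - 2 = d(2g - 2) + R
Given: d = 7, g = 0, R = 14
2g' - 2 = 7*(2*0 - 2) + 14
2g' - 2 = 7*(-2) + 14
2g' - 2 = -14 + 14 = 0
2g' = 2
g' = 1

1
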